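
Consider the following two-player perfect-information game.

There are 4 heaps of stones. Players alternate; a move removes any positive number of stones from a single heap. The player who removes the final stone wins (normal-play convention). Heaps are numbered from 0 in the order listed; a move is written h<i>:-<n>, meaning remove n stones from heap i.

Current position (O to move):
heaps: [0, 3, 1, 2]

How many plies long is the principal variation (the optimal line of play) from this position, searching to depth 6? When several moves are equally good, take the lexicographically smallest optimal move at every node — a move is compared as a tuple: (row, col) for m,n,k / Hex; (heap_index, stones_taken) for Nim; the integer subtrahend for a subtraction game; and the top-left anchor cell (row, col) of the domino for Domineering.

p1 O@[(0,3,1,2)]: h1:-1[(0,2,1,2)]-1* h1:-2[(0,1,1,2)]-1 h1:-3[(0,0,1,2)]-1 h2:-1[(0,3,0,2)]-1 h3:-1[(0,3,1,1)]-1 h3:-2[(0,3,1,0)]-1
p2 X@[(0,2,1,2)]: h1:-1[(0,1,1,2)]-1 h1:-2[(0,0,1,2)]-1 h2:-1[(0,2,0,2)]+1* h3:-1[(0,2,1,1)]-1 h3:-2[(0,2,1,0)]-1
p3 O@[(0,2,0,2)]: h1:-1[(0,1,0,2)]-1* h1:-2[(0,0,0,2)]-1 h3:-1[(0,2,0,1)]-1 h3:-2[(0,2,0,0)]-1
p4 X@[(0,1,0,2)]: h1:-1[(0,0,0,2)]-1 h3:-1[(0,1,0,1)]+1* h3:-2[(0,1,0,0)]-1
p5 O@[(0,1,0,1)]: h1:-1[(0,0,0,1)]-1* h3:-1[(0,1,0,0)]-1
p6 X@[(0,0,0,1)]: h3:-1[(0,0,0,0)]+1*
p7 O@[(0,0,0,0)] terminal -1; root [(0,3,1,2)] d6

PV length from [(0,3,1,2)]: 6 plies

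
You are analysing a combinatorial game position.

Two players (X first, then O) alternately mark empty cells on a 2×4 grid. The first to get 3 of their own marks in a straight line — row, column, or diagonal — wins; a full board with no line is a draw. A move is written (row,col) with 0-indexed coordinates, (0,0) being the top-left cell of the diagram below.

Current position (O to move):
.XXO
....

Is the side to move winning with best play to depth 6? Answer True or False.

p1 O@[.XXO/....]: (0,0)[OXXO/....]+0* (1,0)[.XXO/O...]-1 (1,1)[.XXO/.O..]-1 (1,2)[.XXO/..O.]-1 (1,3)[.XXO/...O]-1
p2 X@[OXXO/....]: (1,0)[OXXO/X...]+0* (1,1)[OXXO/.X..]+0 (1,2)[OXXO/..X.]+0 (1,3)[OXXO/...X]+0
p3 O@[OXXO/X...]: (1,1)[OXXO/XO..]+0* (1,2)[OXXO/X.O.]+0 (1,3)[OXXO/X..O]+0
p4 X@[OXXO/XO..]: (1,2)[OXXO/XOX.]+0* (1,3)[OXXO/XO.X]+0
p5 O@[OXXO/XOX.]: (1,3)[OXXO/XOXO]+0*
p6 X@[OXXO/XOXO] terminal +0; root [.XXO/....] d6

O winning at [.XXO/....]: False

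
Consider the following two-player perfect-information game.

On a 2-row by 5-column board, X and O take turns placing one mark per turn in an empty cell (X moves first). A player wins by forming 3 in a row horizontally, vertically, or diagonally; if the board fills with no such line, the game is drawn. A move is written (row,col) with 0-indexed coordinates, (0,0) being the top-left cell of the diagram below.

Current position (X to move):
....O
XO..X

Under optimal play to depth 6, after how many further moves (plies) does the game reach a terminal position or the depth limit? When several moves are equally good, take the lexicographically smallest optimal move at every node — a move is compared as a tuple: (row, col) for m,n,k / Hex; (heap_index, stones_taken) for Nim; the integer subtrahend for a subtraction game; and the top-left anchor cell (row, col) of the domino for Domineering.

ply 1, X at ....O/XO..X | (0,0)=+0→X...O/XO..X*; (0,1)=+0→.X..O/XO..X; (0,2)=+0→..X.O/XO..X; (0,3)=+0→...XO/XO..X; (1,2)=+0→....O/XOX.X; (1,3)=+0→....O/XO.XX
ply 2, O at X...O/XO..X | (0,1)=+0→XO..O/XO..X*; (0,2)=+0→X.O.O/XO..X; (0,3)=+0→X..OO/XO..X; (1,2)=+0→X...O/XOO.X; (1,3)=+0→X...O/XO.OX
ply 3, X at XO..O/XO..X | (0,2)=+0→XOX.O/XO..X*; (0,3)=+0→XO.XO/XO..X; (1,2)=+0→XO..O/XOX.X; (1,3)=+0→XO..O/XO.XX
ply 4, O at XOX.O/XO..X | (0,3)=+0→XOXOO/XO..X*; (1,2)=+0→XOX.O/XOO.X; (1,3)=+0→XOX.O/XO.OX
ply 5, X at XOXOO/XO..X | (1,2)=+0→XOXOO/XOX.X*; (1,3)=+0→XOXOO/XO.XX
ply 6, O at XOXOO/XOX.X | (1,3)=+0→XOXOO/XOXOX*
ply 7: XOXOO/XOXOX is terminal +0 (X); from ....O/XO..X depth 6

PV length from [....O/XO..X]: 6 plies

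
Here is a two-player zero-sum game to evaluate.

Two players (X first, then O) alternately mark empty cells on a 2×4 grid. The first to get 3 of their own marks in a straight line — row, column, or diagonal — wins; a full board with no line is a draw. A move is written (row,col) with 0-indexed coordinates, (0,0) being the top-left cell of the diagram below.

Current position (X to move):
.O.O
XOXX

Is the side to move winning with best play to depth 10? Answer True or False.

p1 X@[.O.O/XOXX]: (0,0)[XO.O/XOXX]-1 (0,2)[.OXO/XOXX]+0*
p2 O@[.OXO/XOXX]: (0,0)[OOXO/XOXX]+0*
p3 X@[OOXO/XOXX] terminal +0; root [.O.O/XOXX] d10

X winning at [.O.O/XOXX]: False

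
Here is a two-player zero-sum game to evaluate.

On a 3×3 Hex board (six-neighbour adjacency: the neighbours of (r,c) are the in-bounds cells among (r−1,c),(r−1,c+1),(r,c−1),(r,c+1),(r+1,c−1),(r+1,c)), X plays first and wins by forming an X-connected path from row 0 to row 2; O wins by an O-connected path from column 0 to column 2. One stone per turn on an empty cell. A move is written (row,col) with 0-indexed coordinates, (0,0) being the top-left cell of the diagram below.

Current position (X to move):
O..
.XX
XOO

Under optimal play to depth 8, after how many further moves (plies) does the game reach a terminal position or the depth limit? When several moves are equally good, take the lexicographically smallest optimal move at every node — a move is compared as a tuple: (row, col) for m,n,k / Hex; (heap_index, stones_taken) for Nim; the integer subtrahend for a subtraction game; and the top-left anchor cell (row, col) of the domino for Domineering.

p1 X@[O../.XX/XOO]: (0,1)[OX./.XX/XOO]+1* (0,2)[O.X/.XX/XOO]+1 (1,0)[O../XXX/XOO]+1
p2 O@[OX./.XX/XOO] terminal -1; root [O../.XX/XOO] d8

PV length from [O../.XX/XOO]: 1 ply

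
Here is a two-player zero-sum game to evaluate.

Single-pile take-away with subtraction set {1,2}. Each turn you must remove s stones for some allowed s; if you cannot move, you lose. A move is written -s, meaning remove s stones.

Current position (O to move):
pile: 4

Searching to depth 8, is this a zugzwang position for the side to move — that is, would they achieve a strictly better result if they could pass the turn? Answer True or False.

ply 1, O at 4 | -1=+1→3*; -2=-1→2
ply 2, X at 3 | -1=-1→2*; -2=-1→1
ply 3, O at 2 | -1=-1→1; -2=+1→0*
ply 4: 0 is terminal -1 (X); from 4 depth 8
if O skipped the turn, X would face:
~ ply 1, X at 4 | -1=+1→3*; -2=-1→2
~ ply 2, O at 3 | -1=-1→2*; -2=-1→1
~ ply 3, X at 2 | -1=-1→1; -2=+1→0*
~ ply 4: 0 is terminal -1 (O); from 4 depth 8
compare (O): move=+1 vs pass=-1

zugzwang(4, O) = False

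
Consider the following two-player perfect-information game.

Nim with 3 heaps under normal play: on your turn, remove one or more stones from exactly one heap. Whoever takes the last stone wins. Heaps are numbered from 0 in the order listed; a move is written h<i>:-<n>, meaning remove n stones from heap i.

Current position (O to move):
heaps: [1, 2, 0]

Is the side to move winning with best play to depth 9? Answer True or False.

[(1,2,0)] O move#1: h0:-1:-1/(0,2,0), h1:-1:+1/(1,1,0)*, h1:-2:-1/(1,0,0)
[(1,1,0)] X move#2: h0:-1:-1/(0,1,0)*, h1:-1:-1/(1,0,0)
[(0,1,0)] O move#3: h1:-1:+1/(0,0,0)*
[(0,0,0)] end (terminal -1, X#4); searched (1,2,0) to 9

O winning at [(1,2,0)]: True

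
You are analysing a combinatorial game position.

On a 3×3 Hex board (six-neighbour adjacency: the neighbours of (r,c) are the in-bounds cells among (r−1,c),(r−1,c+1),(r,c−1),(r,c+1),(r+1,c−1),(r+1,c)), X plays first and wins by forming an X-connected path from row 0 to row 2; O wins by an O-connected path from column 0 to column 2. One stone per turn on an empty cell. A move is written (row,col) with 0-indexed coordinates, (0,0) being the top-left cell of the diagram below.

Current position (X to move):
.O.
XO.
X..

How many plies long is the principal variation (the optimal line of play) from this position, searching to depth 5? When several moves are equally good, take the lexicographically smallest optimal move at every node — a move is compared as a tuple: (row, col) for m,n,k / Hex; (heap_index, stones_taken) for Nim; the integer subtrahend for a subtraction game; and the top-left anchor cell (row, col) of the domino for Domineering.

p1 X@[.O./XO./X..]: (0,0)[XO./XO./X..]+1* (0,2)[.OX/XO./X..]+1 (1,2)[.O./XOX/X..]+1 (2,1)[.O./XO./XX.]-1 (2,2)[.O./XO./X.X]-1
p2 O@[XO./XO./X..] terminal -1; root [.O./XO./X..] d5

PV length from [.O./XO./X..]: 1 ply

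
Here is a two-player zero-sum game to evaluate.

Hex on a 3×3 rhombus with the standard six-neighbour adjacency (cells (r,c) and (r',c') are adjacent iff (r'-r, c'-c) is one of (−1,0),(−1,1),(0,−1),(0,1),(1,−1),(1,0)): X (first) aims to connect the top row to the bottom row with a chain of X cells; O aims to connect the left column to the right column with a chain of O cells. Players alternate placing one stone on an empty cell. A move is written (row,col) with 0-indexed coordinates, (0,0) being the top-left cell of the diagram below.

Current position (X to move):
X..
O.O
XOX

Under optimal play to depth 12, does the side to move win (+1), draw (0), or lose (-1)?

value(X../O.O/XOX, X) = +1

[X../O.O/XOX] X move#1: (0,1):-1/XX./O.O/XOX, (0,2):-1/X.X/O.O/XOX, (1,1):+1/X../OXO/XOX*
[X../OXO/XOX] O move#2: (0,1):-1/XO./OXO/XOX*, (0,2):-1/X.O/OXO/XOX
[XO./OXO/XOX] X move#3: (0,2):+1/XOX/OXO/XOX*
[XOX/OXO/XOX] end (terminal -1, O#4); searched X../O.O/XOX to 12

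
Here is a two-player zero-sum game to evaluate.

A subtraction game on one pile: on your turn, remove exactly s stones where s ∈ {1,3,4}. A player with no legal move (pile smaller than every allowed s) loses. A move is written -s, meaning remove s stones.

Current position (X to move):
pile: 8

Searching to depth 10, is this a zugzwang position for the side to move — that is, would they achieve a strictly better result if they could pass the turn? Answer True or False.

zugzwang(8, X) = False

[8] X move#1: -1:+1/7*, -3:-1/5, -4:-1/4
[7] O move#2: -1:-1/6*, -3:-1/4, -4:-1/3
[6] X move#3: -1:-1/5, -3:-1/3, -4:+1/2*
[2] O move#4: -1:-1/1*
[1] X move#5: -1:+1/0*
[0] end (terminal -1, O#6); searched 8 to 10
if X skipped the turn, O would face:
~ [8] O move#1: -1:+1/7*, -3:-1/5, -4:-1/4
~ [7] X move#2: -1:-1/6*, -3:-1/4, -4:-1/3
~ [6] O move#3: -1:-1/5, -3:-1/3, -4:+1/2*
~ [2] X move#4: -1:-1/1*
~ [1] O move#5: -1:+1/0*
~ [0] end (terminal -1, X#6); searched 8 to 10
compare (X): move=+1 vs pass=-1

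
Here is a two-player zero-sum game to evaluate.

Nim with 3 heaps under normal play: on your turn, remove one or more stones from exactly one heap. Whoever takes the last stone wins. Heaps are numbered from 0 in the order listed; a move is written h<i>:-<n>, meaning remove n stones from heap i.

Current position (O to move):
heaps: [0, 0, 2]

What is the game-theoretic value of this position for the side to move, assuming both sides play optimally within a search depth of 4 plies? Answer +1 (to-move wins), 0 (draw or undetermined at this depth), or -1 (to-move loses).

p1 O@[(0,0,2)]: h2:-1[(0,0,1)]-1 h2:-2[(0,0,0)]+1*
p2 X@[(0,0,0)] terminal -1; root [(0,0,2)] d4

value((0,0,2), O) = +1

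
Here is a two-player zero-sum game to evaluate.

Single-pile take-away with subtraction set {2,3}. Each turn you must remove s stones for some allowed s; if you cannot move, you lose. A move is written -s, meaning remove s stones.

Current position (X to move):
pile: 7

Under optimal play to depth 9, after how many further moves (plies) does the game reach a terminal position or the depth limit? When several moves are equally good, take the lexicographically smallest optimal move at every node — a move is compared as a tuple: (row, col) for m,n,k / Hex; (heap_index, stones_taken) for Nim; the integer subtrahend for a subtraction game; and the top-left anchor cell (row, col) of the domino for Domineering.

[7] X move#1: -2:+1/5*, -3:-1/4
[5] O move#2: -2:-1/3*, -3:-1/2
[3] X move#3: -2:+1/1*, -3:+1/0
[1] end (terminal -1, O#4); searched 7 to 9

PV length from [7]: 3 plies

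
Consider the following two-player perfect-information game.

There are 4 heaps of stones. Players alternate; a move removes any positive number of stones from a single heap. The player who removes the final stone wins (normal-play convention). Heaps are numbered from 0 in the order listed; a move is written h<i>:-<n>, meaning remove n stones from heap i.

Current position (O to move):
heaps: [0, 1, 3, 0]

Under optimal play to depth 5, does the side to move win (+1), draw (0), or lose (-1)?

value((0,1,3,0), O) = +1

[(0,1,3,0)] O move#1: h1:-1:-1/(0,0,3,0), h2:-1:-1/(0,1,2,0), h2:-2:+1/(0,1,1,0)*, h2:-3:-1/(0,1,0,0)
[(0,1,1,0)] X move#2: h1:-1:-1/(0,0,1,0)*, h2:-1:-1/(0,1,0,0)
[(0,0,1,0)] O move#3: h2:-1:+1/(0,0,0,0)*
[(0,0,0,0)] end (terminal -1, X#4); searched (0,1,3,0) to 5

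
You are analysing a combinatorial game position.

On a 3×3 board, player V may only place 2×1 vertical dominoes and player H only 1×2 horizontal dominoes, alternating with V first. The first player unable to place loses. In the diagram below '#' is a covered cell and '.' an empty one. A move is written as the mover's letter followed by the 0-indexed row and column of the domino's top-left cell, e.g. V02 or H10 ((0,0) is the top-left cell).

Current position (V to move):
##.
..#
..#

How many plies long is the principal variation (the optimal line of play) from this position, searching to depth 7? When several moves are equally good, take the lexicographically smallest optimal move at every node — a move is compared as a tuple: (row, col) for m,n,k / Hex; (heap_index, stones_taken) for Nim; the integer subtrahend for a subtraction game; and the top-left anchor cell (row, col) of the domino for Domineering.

[##./..#/..#] V move#1: V10:+1/##./#.#/#.#*, V11:+1/##./.##/.##
[##./#.#/#.#] end (terminal -1, H#2); searched ##./..#/..# to 7

PV length from [##./..#/..#]: 1 ply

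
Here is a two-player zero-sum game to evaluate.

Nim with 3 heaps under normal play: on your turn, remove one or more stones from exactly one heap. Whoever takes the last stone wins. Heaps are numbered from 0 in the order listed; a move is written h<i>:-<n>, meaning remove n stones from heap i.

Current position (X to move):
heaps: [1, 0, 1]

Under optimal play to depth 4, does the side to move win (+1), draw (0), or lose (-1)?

p1 X@[(1,0,1)]: h0:-1[(0,0,1)]-1* h2:-1[(1,0,0)]-1
p2 O@[(0,0,1)]: h2:-1[(0,0,0)]+1*
p3 X@[(0,0,0)] terminal -1; root [(1,0,1)] d4

value((1,0,1), X) = -1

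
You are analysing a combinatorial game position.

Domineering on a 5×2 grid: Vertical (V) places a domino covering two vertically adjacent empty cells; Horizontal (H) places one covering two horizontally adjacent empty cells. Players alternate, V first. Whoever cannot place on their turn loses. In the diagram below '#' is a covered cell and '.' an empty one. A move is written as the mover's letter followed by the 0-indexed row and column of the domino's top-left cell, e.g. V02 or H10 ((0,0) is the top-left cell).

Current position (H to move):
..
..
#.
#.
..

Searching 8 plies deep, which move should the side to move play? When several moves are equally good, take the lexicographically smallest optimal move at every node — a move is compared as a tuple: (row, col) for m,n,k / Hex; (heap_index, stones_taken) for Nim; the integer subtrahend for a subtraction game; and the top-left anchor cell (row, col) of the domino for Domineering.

p1 H@[../../#./#./..]: H00[##/../#./#./..]+1* H10[../##/#./#./..]+1 H40[../../#./#./##]-1
p2 V@[##/../#./#./..]: V11[##/.#/##/#./..]-1* V21[##/../##/##/..]-1 V31[##/../#./##/.#]-1
p3 H@[##/.#/##/#./..]: H40[##/.#/##/#./##]+1*
p4 V@[##/.#/##/#./##] terminal -1; root [../../#./#./..] d8

H's best at [../../#./#./..]: H00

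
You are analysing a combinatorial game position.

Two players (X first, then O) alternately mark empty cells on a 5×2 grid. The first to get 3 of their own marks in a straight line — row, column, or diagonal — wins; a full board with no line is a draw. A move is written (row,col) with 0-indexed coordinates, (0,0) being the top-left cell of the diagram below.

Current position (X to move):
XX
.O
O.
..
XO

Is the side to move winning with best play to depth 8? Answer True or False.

ply 1, X at XX/.O/O./../XO | (1,0)=+0→XX/XO/O./../XO*; (2,1)=+0→XX/.O/OX/../XO; (3,0)=+0→XX/.O/O./X./XO; (3,1)=+0→XX/.O/O./.X/XO
ply 2, O at XX/XO/O./../XO | (2,1)=+0→XX/XO/OO/../XO*; (3,0)=+0→XX/XO/O./O./XO; (3,1)=+0→XX/XO/O./.O/XO
ply 3, X at XX/XO/OO/../XO | (3,0)=-1→XX/XO/OO/X./XO; (3,1)=+0→XX/XO/OO/.X/XO*
ply 4, O at XX/XO/OO/.X/XO | (3,0)=+0→XX/XO/OO/OX/XO*
ply 5: XX/XO/OO/OX/XO is terminal +0 (X); from XX/.O/O./../XO depth 8

X winning at [XX/.O/O./../XO]: False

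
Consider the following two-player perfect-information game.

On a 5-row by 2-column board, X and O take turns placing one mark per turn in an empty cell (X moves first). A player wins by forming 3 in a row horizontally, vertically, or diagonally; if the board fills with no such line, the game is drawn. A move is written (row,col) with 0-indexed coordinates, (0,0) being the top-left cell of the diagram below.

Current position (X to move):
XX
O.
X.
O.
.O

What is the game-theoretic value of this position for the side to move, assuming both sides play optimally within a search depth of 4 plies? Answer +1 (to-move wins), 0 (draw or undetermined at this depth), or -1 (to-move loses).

ply 1, X at XX/O./X./O./.O | (1,1)=+0→XX/OX/X./O./.O*; (2,1)=+0→XX/O./XX/O./.O; (3,1)=+0→XX/O./X./OX/.O; (4,0)=+0→XX/O./X./O./XO
ply 2, O at XX/OX/X./O./.O | (2,1)=+0→XX/OX/XO/O./.O*; (3,1)=-1→XX/OX/X./OO/.O; (4,0)=-1→XX/OX/X./O./OO
ply 3, X at XX/OX/XO/O./.O | (3,1)=+0→XX/OX/XO/OX/.O*; (4,0)=-1→XX/OX/XO/O./XO
ply 4, O at XX/OX/XO/OX/.O | (4,0)=+0→XX/OX/XO/OX/OO*
ply 5: XX/OX/XO/OX/OO is terminal +0 (X); from XX/O./X./O./.O depth 4

value(XX/O./X./O./.O, X) = 0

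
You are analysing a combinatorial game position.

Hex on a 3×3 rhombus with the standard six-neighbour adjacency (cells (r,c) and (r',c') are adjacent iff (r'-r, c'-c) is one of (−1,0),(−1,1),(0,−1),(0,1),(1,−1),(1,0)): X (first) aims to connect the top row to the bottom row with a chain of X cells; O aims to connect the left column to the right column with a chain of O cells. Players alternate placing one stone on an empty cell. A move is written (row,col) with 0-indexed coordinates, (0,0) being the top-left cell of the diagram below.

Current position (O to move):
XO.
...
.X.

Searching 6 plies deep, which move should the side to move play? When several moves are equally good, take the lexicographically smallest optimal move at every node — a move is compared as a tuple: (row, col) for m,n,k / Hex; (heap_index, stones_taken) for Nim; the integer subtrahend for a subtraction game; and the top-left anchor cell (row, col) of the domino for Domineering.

[XO./.../.X.] O move#1: (0,2):-1/XOO/.../.X., (1,0):-1/XO./O../.X., (1,1):+1/XO./.O./.X.*, (1,2):-1/XO./..O/.X., (2,0):-1/XO./.../OX., (2,2):-1/XO./.../.XO
[XO./.O./.X.] X move#2: (0,2):-1/XOX/.O./.X.*, (1,0):-1/XO./XO./.X., (1,2):-1/XO./.OX/.X., (2,0):-1/XO./.O./XX., (2,2):-1/XO./.O./.XX
[XOX/.O./.X.] O move#3: (1,0):-1/XOX/OO./.X., (1,2):+1/XOX/.OO/.X.*, (2,0):-1/XOX/.O./OX., (2,2):-1/XOX/.O./.XO
[XOX/.OO/.X.] X move#4: (1,0):-1/XOX/XOO/.X.*, (2,0):-1/XOX/.OO/XX., (2,2):-1/XOX/.OO/.XX
[XOX/XOO/.X.] O move#5: (2,0):+1/XOX/XOO/OX.*, (2,2):-1/XOX/XOO/.XO
[XOX/XOO/OX.] end (terminal -1, X#6); searched XO./.../.X. to 6

O's best at [XO./.../.X.]: (1,1)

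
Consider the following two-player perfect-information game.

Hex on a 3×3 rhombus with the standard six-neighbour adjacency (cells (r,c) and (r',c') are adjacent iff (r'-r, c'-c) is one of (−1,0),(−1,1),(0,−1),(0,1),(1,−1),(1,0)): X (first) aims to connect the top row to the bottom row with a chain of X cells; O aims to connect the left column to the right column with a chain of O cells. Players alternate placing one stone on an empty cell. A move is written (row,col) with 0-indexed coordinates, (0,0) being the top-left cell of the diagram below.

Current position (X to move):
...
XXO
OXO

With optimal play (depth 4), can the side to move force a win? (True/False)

[.../XXO/OXO] X move#1: (0,0):+1/X../XXO/OXO*, (0,1):+1/.X./XXO/OXO, (0,2):+1/..X/XXO/OXO
[X../XXO/OXO] end (terminal -1, O#2); searched .../XXO/OXO to 4

X winning at [.../XXO/OXO]: True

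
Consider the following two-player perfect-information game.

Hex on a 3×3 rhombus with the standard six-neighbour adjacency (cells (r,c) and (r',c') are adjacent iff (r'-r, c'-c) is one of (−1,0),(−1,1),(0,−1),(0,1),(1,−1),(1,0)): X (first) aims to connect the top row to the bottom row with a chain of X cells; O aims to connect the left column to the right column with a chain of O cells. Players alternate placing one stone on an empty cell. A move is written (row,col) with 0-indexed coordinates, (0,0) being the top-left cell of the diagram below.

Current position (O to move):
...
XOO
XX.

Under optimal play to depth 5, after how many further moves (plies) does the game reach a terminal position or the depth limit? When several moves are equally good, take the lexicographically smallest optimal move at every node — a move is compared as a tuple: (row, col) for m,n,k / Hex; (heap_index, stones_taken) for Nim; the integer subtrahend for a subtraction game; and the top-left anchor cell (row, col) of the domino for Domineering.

PV length from [.../XOO/XX.]: 2 plies

ply 1, O at .../XOO/XX. | (0,0)=-1→O../XOO/XX.*; (0,1)=-1→.O./XOO/XX.; (0,2)=-1→..O/XOO/XX.; (2,2)=-1→.../XOO/XXO
ply 2, X at O../XOO/XX. | (0,1)=+1→OX./XOO/XX.*; (0,2)=-1→O.X/XOO/XX.; (2,2)=-1→O../XOO/XXX
ply 3: OX./XOO/XX. is terminal -1 (O); from .../XOO/XX. depth 5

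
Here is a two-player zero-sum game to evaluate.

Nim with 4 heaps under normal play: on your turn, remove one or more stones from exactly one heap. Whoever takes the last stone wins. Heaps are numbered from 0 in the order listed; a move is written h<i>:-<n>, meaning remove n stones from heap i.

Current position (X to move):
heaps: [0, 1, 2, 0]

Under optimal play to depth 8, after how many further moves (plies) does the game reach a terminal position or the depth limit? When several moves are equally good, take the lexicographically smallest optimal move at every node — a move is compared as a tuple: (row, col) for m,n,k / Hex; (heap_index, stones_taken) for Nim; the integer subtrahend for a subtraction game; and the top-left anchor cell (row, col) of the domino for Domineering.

PV length from [(0,1,2,0)]: 3 plies

p1 X@[(0,1,2,0)]: h1:-1[(0,0,2,0)]-1 h2:-1[(0,1,1,0)]+1* h2:-2[(0,1,0,0)]-1
p2 O@[(0,1,1,0)]: h1:-1[(0,0,1,0)]-1* h2:-1[(0,1,0,0)]-1
p3 X@[(0,0,1,0)]: h2:-1[(0,0,0,0)]+1*
p4 O@[(0,0,0,0)] terminal -1; root [(0,1,2,0)] d8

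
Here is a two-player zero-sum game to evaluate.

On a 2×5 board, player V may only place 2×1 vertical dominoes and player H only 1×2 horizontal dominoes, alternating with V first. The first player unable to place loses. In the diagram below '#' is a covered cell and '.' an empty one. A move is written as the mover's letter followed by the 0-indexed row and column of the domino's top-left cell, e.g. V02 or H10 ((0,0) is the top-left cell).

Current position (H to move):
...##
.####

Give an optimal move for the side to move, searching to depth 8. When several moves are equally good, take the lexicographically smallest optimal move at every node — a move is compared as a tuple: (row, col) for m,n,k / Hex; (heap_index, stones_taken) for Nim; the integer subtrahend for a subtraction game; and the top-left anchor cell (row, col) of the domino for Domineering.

ply 1, H at ...##/.#### | H00=+1→##.##/.####*; H01=-1→.####/.####
ply 2: ##.##/.#### is terminal -1 (V); from ...##/.#### depth 8

H's best at [...##/.####]: H00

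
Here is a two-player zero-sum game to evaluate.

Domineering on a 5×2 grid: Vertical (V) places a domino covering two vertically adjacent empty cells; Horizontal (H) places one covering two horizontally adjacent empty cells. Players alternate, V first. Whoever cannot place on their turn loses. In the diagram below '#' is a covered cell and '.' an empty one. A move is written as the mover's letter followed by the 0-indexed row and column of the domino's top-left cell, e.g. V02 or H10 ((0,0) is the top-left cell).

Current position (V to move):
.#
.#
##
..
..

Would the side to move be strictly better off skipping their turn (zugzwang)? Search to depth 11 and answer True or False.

[.#/.#/##/../..] V move#1: V00:-1/##/##/##/../.., V30:+1/.#/.#/##/#./#.*, V31:+1/.#/.#/##/.#/.#
[.#/.#/##/#./#.] end (terminal -1, H#2); searched .#/.#/##/../.. to 11
if V skipped the turn, H would face:
~ [.#/.#/##/../..] H move#1: H30:+1/.#/.#/##/##/..*, H40:+1/.#/.#/##/../##
~ [.#/.#/##/##/..] V move#2: V00:-1/##/##/##/##/..*
~ [##/##/##/##/..] H move#3: H40:+1/##/##/##/##/##*
~ [##/##/##/##/##] end (terminal -1, V#4); searched .#/.#/##/../.. to 11
compare (V): move=+1 vs pass=-1

zugzwang(.#/.#/##/../.., V) = False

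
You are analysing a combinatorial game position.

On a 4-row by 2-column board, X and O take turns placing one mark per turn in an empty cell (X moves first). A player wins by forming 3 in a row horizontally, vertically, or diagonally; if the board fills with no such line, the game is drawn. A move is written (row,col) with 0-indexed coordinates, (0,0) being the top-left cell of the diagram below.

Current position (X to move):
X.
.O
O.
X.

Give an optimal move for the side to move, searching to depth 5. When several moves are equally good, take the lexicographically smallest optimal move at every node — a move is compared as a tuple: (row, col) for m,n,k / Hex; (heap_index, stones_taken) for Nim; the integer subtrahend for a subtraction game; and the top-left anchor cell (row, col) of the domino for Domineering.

X's best at [X./.O/O./X.]: (0,1)

[X./.O/O./X.] X move#1: (0,1):+0/XX/.O/O./X.*, (1,0):-1/X./XO/O./X., (2,1):+0/X./.O/OX/X., (3,1):+0/X./.O/O./XX
[XX/.O/O./X.] O move#2: (1,0):+0/XX/OO/O./X.*, (2,1):+0/XX/.O/OO/X., (3,1):+0/XX/.O/O./XO
[XX/OO/O./X.] X move#3: (2,1):+0/XX/OO/OX/X.*, (3,1):+0/XX/OO/O./XX
[XX/OO/OX/X.] O move#4: (3,1):+0/XX/OO/OX/XO*
[XX/OO/OX/XO] end (terminal +0, X#5); searched X./.O/O./X. to 5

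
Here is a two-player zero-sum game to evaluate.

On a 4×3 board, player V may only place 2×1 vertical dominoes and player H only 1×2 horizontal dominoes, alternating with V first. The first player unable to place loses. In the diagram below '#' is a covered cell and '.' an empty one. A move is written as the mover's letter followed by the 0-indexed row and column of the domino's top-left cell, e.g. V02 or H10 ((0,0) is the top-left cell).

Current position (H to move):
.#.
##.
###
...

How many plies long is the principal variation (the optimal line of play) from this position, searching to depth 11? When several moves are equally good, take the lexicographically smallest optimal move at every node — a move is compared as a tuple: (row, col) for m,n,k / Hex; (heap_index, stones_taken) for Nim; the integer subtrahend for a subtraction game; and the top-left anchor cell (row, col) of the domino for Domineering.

ply 1, H at .#./##./###/... | H30=-1→.#./##./###/##.*; H31=-1→.#./##./###/.##
ply 2, V at .#./##./###/##. | V02=+1→.##/###/###/##.*
ply 3: .##/###/###/##. is terminal -1 (H); from .#./##./###/... depth 11

PV length from [.#./##./###/...]: 2 plies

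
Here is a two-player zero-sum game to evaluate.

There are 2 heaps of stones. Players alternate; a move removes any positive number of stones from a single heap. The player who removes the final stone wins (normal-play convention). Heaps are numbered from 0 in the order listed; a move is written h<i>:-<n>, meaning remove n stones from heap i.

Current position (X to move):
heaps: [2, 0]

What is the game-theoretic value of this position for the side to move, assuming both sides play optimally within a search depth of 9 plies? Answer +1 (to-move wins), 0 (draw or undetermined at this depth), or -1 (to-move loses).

p1 X@[(2,0)]: h0:-1[(1,0)]-1 h0:-2[(0,0)]+1*
p2 O@[(0,0)] terminal -1; root [(2,0)] d9

value((2,0), X) = +1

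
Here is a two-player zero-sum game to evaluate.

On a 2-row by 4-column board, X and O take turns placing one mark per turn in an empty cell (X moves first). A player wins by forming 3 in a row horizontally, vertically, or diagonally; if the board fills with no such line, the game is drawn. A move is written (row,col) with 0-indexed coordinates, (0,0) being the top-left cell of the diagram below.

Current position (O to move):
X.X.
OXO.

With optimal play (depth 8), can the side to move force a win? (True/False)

O winning at [X.X./OXO.]: False

p1 O@[X.X./OXO.]: (0,1)[XOX./OXO.]+0* (0,3)[X.XO/OXO.]-1 (1,3)[X.X./OXOO]-1
p2 X@[XOX./OXO.]: (0,3)[XOXX/OXO.]+0* (1,3)[XOX./OXOX]+0
p3 O@[XOXX/OXO.]: (1,3)[XOXX/OXOO]+0*
p4 X@[XOXX/OXOO] terminal +0; root [X.X./OXO.] d8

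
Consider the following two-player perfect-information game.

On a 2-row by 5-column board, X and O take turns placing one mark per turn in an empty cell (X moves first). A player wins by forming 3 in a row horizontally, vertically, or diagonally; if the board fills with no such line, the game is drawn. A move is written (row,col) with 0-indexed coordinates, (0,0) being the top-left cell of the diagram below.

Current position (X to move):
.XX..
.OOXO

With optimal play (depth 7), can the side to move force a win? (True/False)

X winning at [.XX../.OOXO]: True

ply 1, X at .XX../.OOXO | (0,0)=+1→XXX../.OOXO*; (0,3)=+1→.XXX./.OOXO; (0,4)=-1→.XX.X/.OOXO; (1,0)=+1→.XX../XOOXO
ply 2: XXX../.OOXO is terminal -1 (O); from .XX../.OOXO depth 7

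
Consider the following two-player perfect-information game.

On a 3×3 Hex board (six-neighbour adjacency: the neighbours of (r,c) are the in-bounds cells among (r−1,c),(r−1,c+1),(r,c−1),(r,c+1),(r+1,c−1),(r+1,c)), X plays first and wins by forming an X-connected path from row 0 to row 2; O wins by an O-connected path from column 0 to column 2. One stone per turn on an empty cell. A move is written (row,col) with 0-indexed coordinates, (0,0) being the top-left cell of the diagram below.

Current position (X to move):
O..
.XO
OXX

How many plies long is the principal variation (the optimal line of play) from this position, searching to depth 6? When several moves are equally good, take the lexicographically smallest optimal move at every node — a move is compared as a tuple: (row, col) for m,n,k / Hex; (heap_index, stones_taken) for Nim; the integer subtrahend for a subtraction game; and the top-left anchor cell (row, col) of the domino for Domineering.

[O../.XO/OXX] X move#1: (0,1):+1/OX./.XO/OXX*, (0,2):+1/O.X/.XO/OXX, (1,0):+1/O../XXO/OXX
[OX./.XO/OXX] end (terminal -1, O#2); searched O../.XO/OXX to 6

PV length from [O../.XO/OXX]: 1 ply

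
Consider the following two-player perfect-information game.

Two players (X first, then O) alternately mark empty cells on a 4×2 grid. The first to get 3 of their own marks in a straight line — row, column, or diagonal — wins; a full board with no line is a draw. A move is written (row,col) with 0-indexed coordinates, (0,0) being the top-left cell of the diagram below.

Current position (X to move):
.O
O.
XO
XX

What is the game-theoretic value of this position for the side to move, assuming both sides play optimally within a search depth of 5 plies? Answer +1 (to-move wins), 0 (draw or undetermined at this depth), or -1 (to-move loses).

[.O/O./XO/XX] X move#1: (0,0):-1/XO/O./XO/XX, (1,1):+0/.O/OX/XO/XX*
[.O/OX/XO/XX] O move#2: (0,0):+0/OO/OX/XO/XX*
[OO/OX/XO/XX] end (terminal +0, X#3); searched .O/O./XO/XX to 5

value(.O/O./XO/XX, X) = 0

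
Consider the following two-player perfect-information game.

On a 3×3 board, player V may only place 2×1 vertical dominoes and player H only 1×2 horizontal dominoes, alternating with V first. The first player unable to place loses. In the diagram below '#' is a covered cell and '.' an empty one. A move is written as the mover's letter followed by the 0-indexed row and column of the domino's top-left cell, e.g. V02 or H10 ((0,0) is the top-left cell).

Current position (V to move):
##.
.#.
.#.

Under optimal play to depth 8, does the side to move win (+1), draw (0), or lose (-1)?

value(##./.#./.#., V) = +1

[##./.#./.#.] V move#1: V02:+1/###/.##/.#.*, V10:+1/##./##./##., V12:+1/##./.##/.##
[###/.##/.#.] end (terminal -1, H#2); searched ##./.#./.#. to 8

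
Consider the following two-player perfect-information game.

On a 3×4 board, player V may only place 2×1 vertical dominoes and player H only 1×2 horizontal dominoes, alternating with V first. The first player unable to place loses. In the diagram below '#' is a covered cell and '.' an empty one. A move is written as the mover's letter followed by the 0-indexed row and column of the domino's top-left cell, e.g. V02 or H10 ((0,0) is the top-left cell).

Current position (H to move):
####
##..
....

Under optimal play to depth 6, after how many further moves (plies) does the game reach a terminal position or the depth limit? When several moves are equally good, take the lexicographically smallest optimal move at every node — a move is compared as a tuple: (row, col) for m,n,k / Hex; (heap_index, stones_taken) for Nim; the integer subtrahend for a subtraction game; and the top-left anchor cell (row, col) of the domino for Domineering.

[####/##../....] H move#1: H12:+1/####/####/....*, H20:-1/####/##../##.., H21:-1/####/##../.##., H22:+1/####/##../..##
[####/####/....] end (terminal -1, V#2); searched ####/##../.... to 6

PV length from [####/##../....]: 1 ply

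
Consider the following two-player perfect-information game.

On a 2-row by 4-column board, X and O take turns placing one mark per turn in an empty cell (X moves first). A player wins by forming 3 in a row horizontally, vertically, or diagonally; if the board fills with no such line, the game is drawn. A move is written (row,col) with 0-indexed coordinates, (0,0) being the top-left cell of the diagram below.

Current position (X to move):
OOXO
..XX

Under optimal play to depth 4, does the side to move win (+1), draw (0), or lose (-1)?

[OOXO/..XX] X move#1: (1,0):+0/OOXO/X.XX, (1,1):+1/OOXO/.XXX*
[OOXO/.XXX] end (terminal -1, O#2); searched OOXO/..XX to 4

value(OOXO/..XX, X) = +1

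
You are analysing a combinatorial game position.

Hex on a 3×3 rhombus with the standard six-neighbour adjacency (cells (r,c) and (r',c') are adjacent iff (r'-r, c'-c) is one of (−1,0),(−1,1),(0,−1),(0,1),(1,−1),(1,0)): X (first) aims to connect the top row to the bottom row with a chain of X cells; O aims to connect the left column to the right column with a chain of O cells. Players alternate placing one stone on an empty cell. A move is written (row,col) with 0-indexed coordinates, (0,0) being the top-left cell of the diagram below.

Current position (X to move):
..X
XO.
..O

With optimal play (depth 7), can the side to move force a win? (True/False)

X winning at [..X/XO./..O]: True

p1 X@[..X/XO./..O]: (0,0)[X.X/XO./..O]-1 (0,1)[.XX/XO./..O]-1 (1,2)[..X/XOX/..O]+1* (2,0)[..X/XO./X.O]+1 (2,1)[..X/XO./.XO]+1
p2 O@[..X/XOX/..O]: (0,0)[O.X/XOX/..O]-1* (0,1)[.OX/XOX/..O]-1 (2,0)[..X/XOX/O.O]-1 (2,1)[..X/XOX/.OO]-1
p3 X@[O.X/XOX/..O]: (0,1)[OXX/XOX/..O]+1* (2,0)[O.X/XOX/X.O]+1 (2,1)[O.X/XOX/.XO]+1
p4 O@[OXX/XOX/..O]: (2,0)[OXX/XOX/O.O]-1* (2,1)[OXX/XOX/.OO]-1
p5 X@[OXX/XOX/O.O]: (2,1)[OXX/XOX/OXO]+1*
p6 O@[OXX/XOX/OXO] terminal -1; root [..X/XO./..O] d7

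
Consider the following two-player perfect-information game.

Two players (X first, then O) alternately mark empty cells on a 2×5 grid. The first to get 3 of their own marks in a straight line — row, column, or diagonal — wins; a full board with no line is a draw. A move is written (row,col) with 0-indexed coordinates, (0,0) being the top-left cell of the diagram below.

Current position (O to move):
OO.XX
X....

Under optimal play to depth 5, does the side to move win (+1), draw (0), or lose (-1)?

p1 O@[OO.XX/X....]: (0,2)[OOOXX/X....]+1* (1,1)[OO.XX/XO...]-1 (1,2)[OO.XX/X.O..]-1 (1,3)[OO.XX/X..O.]-1 (1,4)[OO.XX/X...O]-1
p2 X@[OOOXX/X....] terminal -1; root [OO.XX/X....] d5

value(OO.XX/X...., O) = +1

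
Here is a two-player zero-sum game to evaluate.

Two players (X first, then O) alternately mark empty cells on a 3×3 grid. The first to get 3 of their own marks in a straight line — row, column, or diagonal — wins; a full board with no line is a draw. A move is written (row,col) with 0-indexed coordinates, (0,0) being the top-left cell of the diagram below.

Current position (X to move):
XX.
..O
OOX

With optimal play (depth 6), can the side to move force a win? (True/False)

X winning at [XX./..O/OOX]: True

p1 X@[XX./..O/OOX]: (0,2)[XXX/..O/OOX]+1* (1,0)[XX./X.O/OOX]+1 (1,1)[XX./.XO/OOX]+1
p2 O@[XXX/..O/OOX] terminal -1; root [XX./..O/OOX] d6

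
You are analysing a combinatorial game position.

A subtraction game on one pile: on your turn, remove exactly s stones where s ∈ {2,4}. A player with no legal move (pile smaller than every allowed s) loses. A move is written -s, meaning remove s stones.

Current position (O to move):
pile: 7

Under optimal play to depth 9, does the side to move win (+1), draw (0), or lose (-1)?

[7] O move#1: -2:-1/5*, -4:-1/3
[5] X move#2: -2:-1/3, -4:+1/1*
[1] end (terminal -1, O#3); searched 7 to 9

value(7, O) = -1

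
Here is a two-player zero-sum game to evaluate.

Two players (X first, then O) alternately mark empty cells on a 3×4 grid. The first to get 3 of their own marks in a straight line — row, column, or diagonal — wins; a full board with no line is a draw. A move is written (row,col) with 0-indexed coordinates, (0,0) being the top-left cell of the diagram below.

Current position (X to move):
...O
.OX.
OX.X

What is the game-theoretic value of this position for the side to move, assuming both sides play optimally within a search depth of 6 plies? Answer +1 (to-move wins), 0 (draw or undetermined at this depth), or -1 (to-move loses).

ply 1, X at ...O/.OX./OX.X | (0,0)=-1→X..O/.OX./OX.X; (0,1)=+1→.X.O/.OX./OX.X*; (0,2)=+1→..XO/.OX./OX.X; (1,0)=-1→...O/XOX./OX.X; (1,3)=-1→...O/.OXX/OX.X; (2,2)=+1→...O/.OX./OXXX
ply 2: .X.O/.OX./OX.X is terminal -1 (O); from ...O/.OX./OX.X depth 6

value(...O/.OX./OX.X, X) = +1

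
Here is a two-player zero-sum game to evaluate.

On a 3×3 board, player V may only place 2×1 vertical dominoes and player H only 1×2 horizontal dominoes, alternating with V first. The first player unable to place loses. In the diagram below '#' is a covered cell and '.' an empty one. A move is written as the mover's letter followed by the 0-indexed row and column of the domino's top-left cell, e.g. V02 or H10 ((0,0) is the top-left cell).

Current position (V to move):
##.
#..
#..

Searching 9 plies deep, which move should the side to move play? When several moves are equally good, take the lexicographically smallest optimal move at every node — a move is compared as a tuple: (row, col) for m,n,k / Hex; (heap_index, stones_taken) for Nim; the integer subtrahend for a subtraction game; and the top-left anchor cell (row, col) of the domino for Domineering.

V's best at [##./#../#..]: V11

ply 1, V at ##./#../#.. | V02=-1→###/#.#/#..; V11=+1→##./##./##.*; V12=+1→##./#.#/#.#
ply 2: ##./##./##. is terminal -1 (H); from ##./#../#.. depth 9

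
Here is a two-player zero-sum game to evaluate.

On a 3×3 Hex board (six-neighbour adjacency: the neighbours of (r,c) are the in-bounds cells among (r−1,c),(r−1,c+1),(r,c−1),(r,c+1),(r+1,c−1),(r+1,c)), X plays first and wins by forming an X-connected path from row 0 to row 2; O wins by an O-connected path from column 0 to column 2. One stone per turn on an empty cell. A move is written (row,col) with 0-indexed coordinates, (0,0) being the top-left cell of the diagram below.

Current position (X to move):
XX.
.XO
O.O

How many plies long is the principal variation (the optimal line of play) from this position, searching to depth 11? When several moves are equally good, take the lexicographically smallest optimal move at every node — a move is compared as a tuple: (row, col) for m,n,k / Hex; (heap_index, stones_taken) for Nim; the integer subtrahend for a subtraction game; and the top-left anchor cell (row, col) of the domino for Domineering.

PV length from [XX./.XO/O.O]: 1 ply

ply 1, X at XX./.XO/O.O | (0,2)=-1→XXX/.XO/O.O; (1,0)=-1→XX./XXO/O.O; (2,1)=+1→XX./.XO/OXO*
ply 2: XX./.XO/OXO is terminal -1 (O); from XX./.XO/O.O depth 11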